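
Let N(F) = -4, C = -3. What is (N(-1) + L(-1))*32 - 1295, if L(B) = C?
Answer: -1519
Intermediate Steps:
L(B) = -3
(N(-1) + L(-1))*32 - 1295 = (-4 - 3)*32 - 1295 = -7*32 - 1295 = -224 - 1295 = -1519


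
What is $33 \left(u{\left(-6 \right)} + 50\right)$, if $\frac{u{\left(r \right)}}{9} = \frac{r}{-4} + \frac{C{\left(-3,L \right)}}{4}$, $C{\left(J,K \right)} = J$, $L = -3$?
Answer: $\frac{7491}{4} \approx 1872.8$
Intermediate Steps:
$u{\left(r \right)} = - \frac{27}{4} - \frac{9 r}{4}$ ($u{\left(r \right)} = 9 \left(\frac{r}{-4} - \frac{3}{4}\right) = 9 \left(r \left(- \frac{1}{4}\right) - \frac{3}{4}\right) = 9 \left(- \frac{r}{4} - \frac{3}{4}\right) = 9 \left(- \frac{3}{4} - \frac{r}{4}\right) = - \frac{27}{4} - \frac{9 r}{4}$)
$33 \left(u{\left(-6 \right)} + 50\right) = 33 \left(\left(- \frac{27}{4} - - \frac{27}{2}\right) + 50\right) = 33 \left(\left(- \frac{27}{4} + \frac{27}{2}\right) + 50\right) = 33 \left(\frac{27}{4} + 50\right) = 33 \cdot \frac{227}{4} = \frac{7491}{4}$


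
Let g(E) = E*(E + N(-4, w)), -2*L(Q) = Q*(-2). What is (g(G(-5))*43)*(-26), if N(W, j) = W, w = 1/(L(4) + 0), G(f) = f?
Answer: -50310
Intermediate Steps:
L(Q) = Q (L(Q) = -Q*(-2)/2 = -(-1)*Q = Q)
w = ¼ (w = 1/(4 + 0) = 1/4 = ¼ ≈ 0.25000)
g(E) = E*(-4 + E) (g(E) = E*(E - 4) = E*(-4 + E))
(g(G(-5))*43)*(-26) = (-5*(-4 - 5)*43)*(-26) = (-5*(-9)*43)*(-26) = (45*43)*(-26) = 1935*(-26) = -50310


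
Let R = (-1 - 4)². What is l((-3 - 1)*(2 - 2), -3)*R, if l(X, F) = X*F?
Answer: 0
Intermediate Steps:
l(X, F) = F*X
R = 25 (R = (-5)² = 25)
l((-3 - 1)*(2 - 2), -3)*R = -3*(-3 - 1)*(2 - 2)*25 = -(-12)*0*25 = -3*0*25 = 0*25 = 0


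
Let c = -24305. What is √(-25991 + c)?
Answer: 2*I*√12574 ≈ 224.27*I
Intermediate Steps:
√(-25991 + c) = √(-25991 - 24305) = √(-50296) = 2*I*√12574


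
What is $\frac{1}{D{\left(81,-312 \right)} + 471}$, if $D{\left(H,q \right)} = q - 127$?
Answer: $\frac{1}{32} \approx 0.03125$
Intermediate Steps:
$D{\left(H,q \right)} = -127 + q$
$\frac{1}{D{\left(81,-312 \right)} + 471} = \frac{1}{\left(-127 - 312\right) + 471} = \frac{1}{-439 + 471} = \frac{1}{32}$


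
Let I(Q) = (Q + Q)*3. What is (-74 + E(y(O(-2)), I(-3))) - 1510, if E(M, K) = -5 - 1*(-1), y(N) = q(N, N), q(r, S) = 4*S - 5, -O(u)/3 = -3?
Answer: -1588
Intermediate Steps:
O(u) = 9 (O(u) = -3*(-3) = 9)
I(Q) = 6*Q (I(Q) = (2*Q)*3 = 6*Q)
q(r, S) = -5 + 4*S
y(N) = -5 + 4*N
E(M, K) = -4 (E(M, K) = -5 + 1 = -4)
(-74 + E(y(O(-2)), I(-3))) - 1510 = (-74 - 4) - 1510 = -78 - 1510 = -1588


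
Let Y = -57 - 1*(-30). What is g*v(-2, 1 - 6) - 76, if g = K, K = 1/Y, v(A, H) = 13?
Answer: -2065/27 ≈ -76.481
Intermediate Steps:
Y = -27 (Y = -57 + 30 = -27)
K = -1/27 (K = 1/(-27) = -1/27 ≈ -0.037037)
g = -1/27 ≈ -0.037037
g*v(-2, 1 - 6) - 76 = -1/27*13 - 76 = -13/27 - 76 = -2065/27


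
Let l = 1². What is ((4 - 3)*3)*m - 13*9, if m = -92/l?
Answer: -393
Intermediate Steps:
l = 1
m = -92 (m = -92/1 = -92*1 = -92)
((4 - 3)*3)*m - 13*9 = ((4 - 3)*3)*(-92) - 13*9 = (1*3)*(-92) - 117 = 3*(-92) - 117 = -276 - 117 = -393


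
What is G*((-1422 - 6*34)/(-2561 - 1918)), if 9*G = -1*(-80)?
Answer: 43360/13437 ≈ 3.2269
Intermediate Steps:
G = 80/9 (G = (-1*(-80))/9 = (1/9)*80 = 80/9 ≈ 8.8889)
G*((-1422 - 6*34)/(-2561 - 1918)) = 80*((-1422 - 6*34)/(-2561 - 1918))/9 = 80*((-1422 - 204)/(-4479))/9 = 80*(-1626*(-1/4479))/9 = (80/9)*(542/1493) = 43360/13437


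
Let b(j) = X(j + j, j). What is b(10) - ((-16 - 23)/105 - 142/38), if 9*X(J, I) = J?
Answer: 37888/5985 ≈ 6.3305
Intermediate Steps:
X(J, I) = J/9
b(j) = 2*j/9 (b(j) = (j + j)/9 = (2*j)/9 = 2*j/9)
b(10) - ((-16 - 23)/105 - 142/38) = (2/9)*10 - ((-16 - 23)/105 - 142/38) = 20/9 - (-39*1/105 - 142*1/38) = 20/9 - (-13/35 - 71/19) = 20/9 - 1*(-2732/665) = 20/9 + 2732/665 = 37888/5985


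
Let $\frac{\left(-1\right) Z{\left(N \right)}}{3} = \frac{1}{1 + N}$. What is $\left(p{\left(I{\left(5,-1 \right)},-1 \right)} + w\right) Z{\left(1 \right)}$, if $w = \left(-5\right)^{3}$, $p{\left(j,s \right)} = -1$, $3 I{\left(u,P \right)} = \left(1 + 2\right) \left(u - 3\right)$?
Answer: $189$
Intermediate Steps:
$I{\left(u,P \right)} = -3 + u$ ($I{\left(u,P \right)} = \frac{\left(1 + 2\right) \left(u - 3\right)}{3} = \frac{3 \left(-3 + u\right)}{3} = \frac{-9 + 3 u}{3} = -3 + u$)
$Z{\left(N \right)} = - \frac{3}{1 + N}$
$w = -125$
$\left(p{\left(I{\left(5,-1 \right)},-1 \right)} + w\right) Z{\left(1 \right)} = \left(-1 - 125\right) \left(- \frac{3}{1 + 1}\right) = - 126 \left(- \frac{3}{2}\right) = - 126 \left(\left(-3\right) \frac{1}{2}\right) = \left(-126\right) \left(- \frac{3}{2}\right) = 189$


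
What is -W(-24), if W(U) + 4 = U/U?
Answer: 3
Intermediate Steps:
W(U) = -3 (W(U) = -4 + U/U = -4 + 1 = -3)
-W(-24) = -1*(-3) = 3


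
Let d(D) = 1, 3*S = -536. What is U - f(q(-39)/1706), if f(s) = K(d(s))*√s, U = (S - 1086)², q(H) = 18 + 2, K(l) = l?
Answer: 14394436/9 - √8530/853 ≈ 1.5994e+6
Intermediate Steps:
S = -536/3 (S = (⅓)*(-536) = -536/3 ≈ -178.67)
q(H) = 20
U = 14394436/9 (U = (-536/3 - 1086)² = (-3794/3)² = 14394436/9 ≈ 1.5994e+6)
f(s) = √s (f(s) = 1*√s = √s)
U - f(q(-39)/1706) = 14394436/9 - √(20/1706) = 14394436/9 - √(20*(1/1706)) = 14394436/9 - √(10/853) = 14394436/9 - √8530/853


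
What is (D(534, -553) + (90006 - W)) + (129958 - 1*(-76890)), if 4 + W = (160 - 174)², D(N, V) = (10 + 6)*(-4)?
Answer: 296598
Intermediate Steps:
D(N, V) = -64 (D(N, V) = 16*(-4) = -64)
W = 192 (W = -4 + (160 - 174)² = -4 + (-14)² = -4 + 196 = 192)
(D(534, -553) + (90006 - W)) + (129958 - 1*(-76890)) = (-64 + (90006 - 1*192)) + (129958 - 1*(-76890)) = (-64 + (90006 - 192)) + (129958 + 76890) = (-64 + 89814) + 206848 = 89750 + 206848 = 296598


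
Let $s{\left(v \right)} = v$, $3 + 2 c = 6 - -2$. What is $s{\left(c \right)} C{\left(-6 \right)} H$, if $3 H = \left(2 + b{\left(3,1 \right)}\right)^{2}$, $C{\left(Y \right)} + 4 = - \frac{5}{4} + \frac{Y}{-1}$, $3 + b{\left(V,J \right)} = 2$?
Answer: $\frac{5}{8} \approx 0.625$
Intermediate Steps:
$b{\left(V,J \right)} = -1$ ($b{\left(V,J \right)} = -3 + 2 = -1$)
$c = \frac{5}{2}$ ($c = - \frac{3}{2} + \frac{6 - -2}{2} = - \frac{3}{2} + \frac{6 + 2}{2} = - \frac{3}{2} + \frac{1}{2} \cdot 8 = - \frac{3}{2} + 4 = \frac{5}{2} \approx 2.5$)
$C{\left(Y \right)} = - \frac{21}{4} - Y$ ($C{\left(Y \right)} = -4 + \left(- \frac{5}{4} + \frac{Y}{-1}\right) = -4 + \left(\left(-5\right) \frac{1}{4} + Y \left(-1\right)\right) = -4 - \left(\frac{5}{4} + Y\right) = - \frac{21}{4} - Y$)
$H = \frac{1}{3}$ ($H = \frac{\left(2 - 1\right)^{2}}{3} = \frac{1^{2}}{3} = \frac{1}{3} \cdot 1 = \frac{1}{3} \approx 0.33333$)
$s{\left(c \right)} C{\left(-6 \right)} H = \frac{5 \left(- \frac{21}{4} - -6\right)}{2} \cdot \frac{1}{3} = \frac{5 \left(- \frac{21}{4} + 6\right)}{2} \cdot \frac{1}{3} = \frac{5}{2} \cdot \frac{3}{4} \cdot \frac{1}{3} = \frac{15}{8} \cdot \frac{1}{3} = \frac{5}{8}$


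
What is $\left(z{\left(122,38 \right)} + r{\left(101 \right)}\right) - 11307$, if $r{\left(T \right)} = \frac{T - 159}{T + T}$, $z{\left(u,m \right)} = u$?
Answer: $- \frac{1129714}{101} \approx -11185.0$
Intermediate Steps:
$r{\left(T \right)} = \frac{-159 + T}{2 T}$
$\left(z{\left(122,38 \right)} + r{\left(101 \right)}\right) - 11307 = \left(122 + \frac{-159 + 101}{2 \cdot 101}\right) - 11307 = \left(122 + \frac{1}{2} \cdot \frac{1}{101} \left(-58\right)\right) - 11307 = \left(122 - \frac{29}{101}\right) - 11307 = \frac{12293}{101} - 11307 = - \frac{1129714}{101}$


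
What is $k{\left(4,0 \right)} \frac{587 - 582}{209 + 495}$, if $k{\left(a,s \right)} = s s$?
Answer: $0$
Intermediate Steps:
$k{\left(a,s \right)} = s^{2}$
$k{\left(4,0 \right)} \frac{587 - 582}{209 + 495} = 0^{2} \frac{587 - 582}{209 + 495} = 0 \cdot \frac{5}{704} = 0$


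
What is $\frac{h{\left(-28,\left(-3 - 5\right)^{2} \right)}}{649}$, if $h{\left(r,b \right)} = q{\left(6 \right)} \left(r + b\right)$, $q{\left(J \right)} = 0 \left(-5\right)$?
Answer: $0$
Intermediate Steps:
$q{\left(J \right)} = 0$
$h{\left(r,b \right)} = 0$ ($h{\left(r,b \right)} = 0 \left(r + b\right) = 0 \left(b + r\right) = 0$)
$\frac{h{\left(-28,\left(-3 - 5\right)^{2} \right)}}{649} = \frac{0}{649} = 0 \cdot \frac{1}{649} = 0$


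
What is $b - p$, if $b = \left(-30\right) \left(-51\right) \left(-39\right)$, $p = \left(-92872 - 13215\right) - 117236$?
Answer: $163653$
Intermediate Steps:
$p = -223323$ ($p = -106087 - 117236 = -223323$)
$b = -59670$ ($b = 1530 \left(-39\right) = -59670$)
$b - p = -59670 - -223323 = -59670 + 223323 = 163653$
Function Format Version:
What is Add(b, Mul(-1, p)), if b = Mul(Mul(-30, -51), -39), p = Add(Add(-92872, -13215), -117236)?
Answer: 163653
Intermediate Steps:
p = -223323 (p = Add(-106087, -117236) = -223323)
b = -59670 (b = Mul(1530, -39) = -59670)
Add(b, Mul(-1, p)) = Add(-59670, Mul(-1, -223323)) = Add(-59670, 223323) = 163653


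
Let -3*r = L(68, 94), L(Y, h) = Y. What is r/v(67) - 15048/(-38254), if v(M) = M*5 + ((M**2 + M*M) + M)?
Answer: 52606181/134558445 ≈ 0.39095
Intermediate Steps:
v(M) = 2*M**2 + 6*M (v(M) = 5*M + ((M**2 + M**2) + M) = 5*M + (2*M**2 + M) = 5*M + (M + 2*M**2) = 2*M**2 + 6*M)
r = -68/3 (r = -1/3*68 = -68/3 ≈ -22.667)
r/v(67) - 15048/(-38254) = -68*1/(134*(3 + 67))/3 - 15048/(-38254) = -68/(3*(2*67*70)) - 15048*(-1/38254) = -68/3/9380 + 7524/19127 = -68/3*1/9380 + 7524/19127 = -17/7035 + 7524/19127 = 52606181/134558445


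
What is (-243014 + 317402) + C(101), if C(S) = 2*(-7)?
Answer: 74374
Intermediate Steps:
C(S) = -14
(-243014 + 317402) + C(101) = (-243014 + 317402) - 14 = 74388 - 14 = 74374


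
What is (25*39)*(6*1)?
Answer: 5850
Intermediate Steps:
(25*39)*(6*1) = 975*6 = 5850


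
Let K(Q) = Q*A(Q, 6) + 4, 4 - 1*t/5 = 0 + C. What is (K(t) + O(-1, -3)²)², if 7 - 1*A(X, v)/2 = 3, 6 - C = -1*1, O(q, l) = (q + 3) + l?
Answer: 13225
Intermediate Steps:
O(q, l) = 3 + l + q (O(q, l) = (3 + q) + l = 3 + l + q)
C = 7 (C = 6 - (-1) = 6 - 1*(-1) = 6 + 1 = 7)
A(X, v) = 8 (A(X, v) = 14 - 2*3 = 14 - 6 = 8)
t = -15 (t = 20 - 5*(0 + 7) = 20 - 5*7 = 20 - 35 = -15)
K(Q) = 4 + 8*Q (K(Q) = Q*8 + 4 = 8*Q + 4 = 4 + 8*Q)
(K(t) + O(-1, -3)²)² = ((4 + 8*(-15)) + (3 - 3 - 1)²)² = ((4 - 120) + (-1)²)² = (-116 + 1)² = (-115)² = 13225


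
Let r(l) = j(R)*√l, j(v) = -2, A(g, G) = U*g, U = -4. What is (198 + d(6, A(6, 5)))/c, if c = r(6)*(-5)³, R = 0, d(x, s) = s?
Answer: 29*√6/250 ≈ 0.28414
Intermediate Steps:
A(g, G) = -4*g
r(l) = -2*√l
c = 250*√6 (c = -2*√6*(-5)³ = -2*√6*(-125) = 250*√6 ≈ 612.37)
(198 + d(6, A(6, 5)))/c = (198 - 4*6)/((250*√6)) = (198 - 24)*(√6/1500) = 174*(√6/1500) = 29*√6/250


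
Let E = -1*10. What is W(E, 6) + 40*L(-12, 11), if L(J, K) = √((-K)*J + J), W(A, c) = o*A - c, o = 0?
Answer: -6 + 80*√30 ≈ 432.18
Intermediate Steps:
E = -10
W(A, c) = -c (W(A, c) = 0*A - c = 0 - c = -c)
L(J, K) = √(J - J*K) (L(J, K) = √(-J*K + J) = √(J - J*K))
W(E, 6) + 40*L(-12, 11) = -1*6 + 40*√(-12*(1 - 1*11)) = -6 + 40*√(-12*(1 - 11)) = -6 + 40*√(-12*(-10)) = -6 + 40*√120 = -6 + 40*(2*√30) = -6 + 80*√30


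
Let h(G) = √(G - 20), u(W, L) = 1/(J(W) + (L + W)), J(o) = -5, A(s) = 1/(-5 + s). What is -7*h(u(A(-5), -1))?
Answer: -7*I*√75030/61 ≈ -31.433*I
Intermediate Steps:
u(W, L) = 1/(-5 + L + W) (u(W, L) = 1/(-5 + (L + W)) = 1/(-5 + L + W))
h(G) = √(-20 + G)
-7*h(u(A(-5), -1)) = -7*√(-20 + 1/(-5 - 1 + 1/(-5 - 5))) = -7*√(-20 + 1/(-5 - 1 + 1/(-10))) = -7*√(-20 + 1/(-5 - 1 - ⅒)) = -7*√(-20 + 1/(-61/10)) = -7*√(-20 - 10/61) = -7*I*√75030/61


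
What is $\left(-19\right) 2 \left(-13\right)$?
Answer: $494$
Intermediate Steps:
$\left(-19\right) 2 \left(-13\right) = \left(-38\right) \left(-13\right) = 494$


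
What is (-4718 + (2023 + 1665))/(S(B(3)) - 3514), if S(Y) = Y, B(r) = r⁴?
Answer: 1030/3433 ≈ 0.30003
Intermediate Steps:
(-4718 + (2023 + 1665))/(S(B(3)) - 3514) = (-4718 + (2023 + 1665))/(3⁴ - 3514) = (-4718 + 3688)/(81 - 3514) = -1030/(-3433) = -1030*(-1/3433) = 1030/3433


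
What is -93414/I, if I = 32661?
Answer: -31138/10887 ≈ -2.8601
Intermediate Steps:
-93414/I = -93414/32661 = -93414*1/32661 = -31138/10887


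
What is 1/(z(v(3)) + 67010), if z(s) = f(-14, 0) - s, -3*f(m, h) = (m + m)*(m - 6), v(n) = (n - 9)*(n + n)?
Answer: 3/200578 ≈ 1.4957e-5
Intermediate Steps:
v(n) = 2*n*(-9 + n) (v(n) = (-9 + n)*(2*n) = 2*n*(-9 + n))
f(m, h) = -2*m*(-6 + m)/3 (f(m, h) = -(m + m)*(m - 6)/3 = -2*m*(-6 + m)/3)
z(s) = -560/3 - s (z(s) = (⅔)*(-14)*(6 - 1*(-14)) - s = (⅔)*(-14)*(6 + 14) - s = (⅔)*(-14)*20 - s = -560/3 - s)
1/(z(v(3)) + 67010) = 1/((-560/3 - 2*3*(-9 + 3)) + 67010) = 1/((-560/3 - 2*3*(-6)) + 67010) = 1/((-560/3 - 1*(-36)) + 67010) = 1/((-560/3 + 36) + 67010) = 1/(-452/3 + 67010) = 1/(200578/3) = 3/200578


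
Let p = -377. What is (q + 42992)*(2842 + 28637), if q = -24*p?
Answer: 1638167160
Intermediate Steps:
q = 9048 (q = -24*(-377) = 9048)
(q + 42992)*(2842 + 28637) = (9048 + 42992)*(2842 + 28637) = 52040*31479 = 1638167160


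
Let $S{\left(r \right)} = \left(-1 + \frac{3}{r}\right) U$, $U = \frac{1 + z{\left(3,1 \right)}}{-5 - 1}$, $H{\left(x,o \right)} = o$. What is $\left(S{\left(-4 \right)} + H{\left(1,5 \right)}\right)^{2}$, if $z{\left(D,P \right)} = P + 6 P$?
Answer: $\frac{484}{9} \approx 53.778$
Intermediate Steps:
$z{\left(D,P \right)} = 7 P$
$U = - \frac{4}{3}$ ($U = \frac{1 + 7 \cdot 1}{-5 - 1} = \frac{1 + 7}{-6} = 8 \left(- \frac{1}{6}\right) = - \frac{4}{3} \approx -1.3333$)
$S{\left(r \right)} = \frac{4}{3} - \frac{4}{r}$ ($S{\left(r \right)} = \left(-1 + \frac{3}{r}\right) \left(- \frac{4}{3}\right) = \frac{4}{3} - \frac{4}{r}$)
$\left(S{\left(-4 \right)} + H{\left(1,5 \right)}\right)^{2} = \left(\left(\frac{4}{3} - \frac{4}{-4}\right) + 5\right)^{2} = \left(\left(\frac{4}{3} - -1\right) + 5\right)^{2} = \left(\left(\frac{4}{3} + 1\right) + 5\right)^{2} = \left(\frac{7}{3} + 5\right)^{2} = \left(\frac{22}{3}\right)^{2} = \frac{484}{9}$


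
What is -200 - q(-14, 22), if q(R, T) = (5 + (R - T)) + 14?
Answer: -183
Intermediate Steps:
q(R, T) = 19 + R - T (q(R, T) = (5 + R - T) + 14 = 19 + R - T)
-200 - q(-14, 22) = -200 - (19 - 14 - 1*22) = -200 - (19 - 14 - 22) = -200 - 1*(-17) = -200 + 17 = -183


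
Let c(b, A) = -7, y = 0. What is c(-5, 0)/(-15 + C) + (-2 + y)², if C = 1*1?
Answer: 9/2 ≈ 4.5000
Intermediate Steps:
C = 1
c(-5, 0)/(-15 + C) + (-2 + y)² = -7/(-15 + 1) + (-2 + 0)² = -7/(-14) + (-2)² = -1/14*(-7) + 4 = ½ + 4 = 9/2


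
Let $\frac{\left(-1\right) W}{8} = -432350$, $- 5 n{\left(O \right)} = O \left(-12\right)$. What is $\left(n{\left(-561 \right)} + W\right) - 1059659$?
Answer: $\frac{11988973}{5} \approx 2.3978 \cdot 10^{6}$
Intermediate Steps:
$n{\left(O \right)} = \frac{12 O}{5}$ ($n{\left(O \right)} = - \frac{O \left(-12\right)}{5} = - \frac{\left(-12\right) O}{5} = \frac{12 O}{5}$)
$W = 3458800$ ($W = \left(-8\right) \left(-432350\right) = 3458800$)
$\left(n{\left(-561 \right)} + W\right) - 1059659 = \left(\frac{12}{5} \left(-561\right) + 3458800\right) - 1059659 = \left(- \frac{6732}{5} + 3458800\right) - 1059659 = \frac{17287268}{5} - 1059659 = \frac{11988973}{5}$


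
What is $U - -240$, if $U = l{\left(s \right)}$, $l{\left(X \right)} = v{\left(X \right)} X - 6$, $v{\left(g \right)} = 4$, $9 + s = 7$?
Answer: $226$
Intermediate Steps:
$s = -2$ ($s = -9 + 7 = -2$)
$l{\left(X \right)} = -6 + 4 X$ ($l{\left(X \right)} = 4 X - 6 = -6 + 4 X$)
$U = -14$ ($U = -6 + 4 \left(-2\right) = -6 - 8 = -14$)
$U - -240 = -14 - -240 = -14 + 240 = 226$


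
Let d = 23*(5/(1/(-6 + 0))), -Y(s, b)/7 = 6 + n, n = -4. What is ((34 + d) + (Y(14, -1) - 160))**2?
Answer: 688900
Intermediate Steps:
Y(s, b) = -14 (Y(s, b) = -7*(6 - 4) = -7*2 = -14)
d = -690 (d = 23*(5/(1/(-6))) = 23*(5/(-1/6)) = 23*(5*(-6)) = 23*(-30) = -690)
((34 + d) + (Y(14, -1) - 160))**2 = ((34 - 690) + (-14 - 160))**2 = (-656 - 174)**2 = (-830)**2 = 688900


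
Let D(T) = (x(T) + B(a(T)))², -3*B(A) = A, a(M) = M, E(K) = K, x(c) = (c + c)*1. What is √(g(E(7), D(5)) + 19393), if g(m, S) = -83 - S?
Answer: √173165/3 ≈ 138.71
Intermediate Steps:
x(c) = 2*c (x(c) = (2*c)*1 = 2*c)
B(A) = -A/3
D(T) = 25*T²/9 (D(T) = (2*T - T/3)² = (5*T/3)² = 25*T²/9)
√(g(E(7), D(5)) + 19393) = √((-83 - 25*5²/9) + 19393) = √((-83 - 25*25/9) + 19393) = √((-83 - 1*625/9) + 19393) = √((-83 - 625/9) + 19393) = √(-1372/9 + 19393) = √(173165/9) = √173165/3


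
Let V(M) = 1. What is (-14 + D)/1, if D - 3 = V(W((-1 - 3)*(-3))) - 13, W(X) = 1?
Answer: -23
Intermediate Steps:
D = -9 (D = 3 + (1 - 13) = 3 - 12 = -9)
(-14 + D)/1 = (-14 - 9)/1 = 1*(-23) = -23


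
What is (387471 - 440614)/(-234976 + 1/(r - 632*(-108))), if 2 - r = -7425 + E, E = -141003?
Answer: 11515344098/50916009535 ≈ 0.22616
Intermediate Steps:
r = 148430 (r = 2 - (-7425 - 141003) = 2 - 1*(-148428) = 2 + 148428 = 148430)
(387471 - 440614)/(-234976 + 1/(r - 632*(-108))) = (387471 - 440614)/(-234976 + 1/(148430 - 632*(-108))) = -53143/(-234976 + 1/(148430 + 68256)) = -53143/(-234976 + 1/216686) = -53143/(-50916009535/216686) = -53143*(-216686/50916009535) = 11515344098/50916009535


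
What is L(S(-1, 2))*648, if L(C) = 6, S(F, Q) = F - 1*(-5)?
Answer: 3888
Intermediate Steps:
S(F, Q) = 5 + F (S(F, Q) = F + 5 = 5 + F)
L(S(-1, 2))*648 = 6*648 = 3888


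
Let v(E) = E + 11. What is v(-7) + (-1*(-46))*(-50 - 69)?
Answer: -5470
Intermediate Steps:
v(E) = 11 + E
v(-7) + (-1*(-46))*(-50 - 69) = (11 - 7) + (-1*(-46))*(-50 - 69) = 4 + 46*(-119) = 4 - 5474 = -5470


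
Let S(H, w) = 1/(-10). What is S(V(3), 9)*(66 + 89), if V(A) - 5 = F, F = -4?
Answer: -31/2 ≈ -15.500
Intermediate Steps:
V(A) = 1 (V(A) = 5 - 4 = 1)
S(H, w) = -⅒
S(V(3), 9)*(66 + 89) = -(66 + 89)/10 = -⅒*155 = -31/2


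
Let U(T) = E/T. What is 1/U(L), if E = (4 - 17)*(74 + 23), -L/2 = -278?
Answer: -556/1261 ≈ -0.44092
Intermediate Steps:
L = 556 (L = -2*(-278) = 556)
E = -1261 (E = -13*97 = -1261)
U(T) = -1261/T
1/U(L) = 1/(-1261/556) = -556/1261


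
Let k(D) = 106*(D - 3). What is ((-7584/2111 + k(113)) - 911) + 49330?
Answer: 126819185/2111 ≈ 60075.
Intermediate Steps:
k(D) = -318 + 106*D (k(D) = 106*(-3 + D) = -318 + 106*D)
((-7584/2111 + k(113)) - 911) + 49330 = ((-7584/2111 + (-318 + 106*113)) - 911) + 49330 = ((-7584*1/2111 + (-318 + 11978)) - 911) + 49330 = ((-7584/2111 + 11660) - 911) + 49330 = (24606676/2111 - 911) + 49330 = 22683555/2111 + 49330 = 126819185/2111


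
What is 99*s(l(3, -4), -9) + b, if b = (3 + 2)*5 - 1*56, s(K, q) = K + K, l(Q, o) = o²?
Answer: 3137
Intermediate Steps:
s(K, q) = 2*K
b = -31 (b = 5*5 - 56 = 25 - 56 = -31)
99*s(l(3, -4), -9) + b = 99*(2*(-4)²) - 31 = 99*(2*16) - 31 = 99*32 - 31 = 3168 - 31 = 3137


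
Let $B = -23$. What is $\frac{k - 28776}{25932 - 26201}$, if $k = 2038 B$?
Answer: $\frac{75650}{269} \approx 281.23$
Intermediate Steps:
$k = -46874$ ($k = 2038 \left(-23\right) = -46874$)
$\frac{k - 28776}{25932 - 26201} = \frac{-46874 - 28776}{25932 - 26201} = - \frac{75650}{-269} = \left(-75650\right) \left(- \frac{1}{269}\right) = \frac{75650}{269}$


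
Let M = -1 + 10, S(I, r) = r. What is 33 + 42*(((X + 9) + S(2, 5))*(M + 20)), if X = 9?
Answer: 28047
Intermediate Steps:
M = 9
33 + 42*(((X + 9) + S(2, 5))*(M + 20)) = 33 + 42*(((9 + 9) + 5)*(9 + 20)) = 33 + 42*((18 + 5)*29) = 33 + 42*(23*29) = 33 + 42*667 = 33 + 28014 = 28047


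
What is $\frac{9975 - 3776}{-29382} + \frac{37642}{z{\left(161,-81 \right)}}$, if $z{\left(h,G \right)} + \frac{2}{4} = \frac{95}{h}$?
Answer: $\frac{12280376993}{29382} \approx 4.1796 \cdot 10^{5}$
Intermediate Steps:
$z{\left(h,G \right)} = - \frac{1}{2} + \frac{95}{h}$
$\frac{9975 - 3776}{-29382} + \frac{37642}{z{\left(161,-81 \right)}} = \frac{9975 - 3776}{-29382} + \frac{37642}{\frac{1}{2} \cdot \frac{1}{161} \left(190 - 161\right)} = 6199 \left(- \frac{1}{29382}\right) + \frac{37642}{\frac{1}{2} \cdot \frac{1}{161} \left(190 - 161\right)} = - \frac{6199}{29382} + \frac{37642}{\frac{1}{2} \cdot \frac{1}{161} \cdot 29} = - \frac{6199}{29382} + \frac{37642}{\frac{29}{322}} = - \frac{6199}{29382} + 37642 \cdot \frac{322}{29} = - \frac{6199}{29382} + 417956 = \frac{12280376993}{29382}$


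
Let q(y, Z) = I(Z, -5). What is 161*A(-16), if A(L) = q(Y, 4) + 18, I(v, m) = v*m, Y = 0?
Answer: -322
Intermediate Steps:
I(v, m) = m*v
q(y, Z) = -5*Z
A(L) = -2 (A(L) = -5*4 + 18 = -20 + 18 = -2)
161*A(-16) = 161*(-2) = -322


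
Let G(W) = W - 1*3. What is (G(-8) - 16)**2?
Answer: 729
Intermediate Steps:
G(W) = -3 + W (G(W) = W - 3 = -3 + W)
(G(-8) - 16)**2 = ((-3 - 8) - 16)**2 = (-11 - 16)**2 = (-27)**2 = 729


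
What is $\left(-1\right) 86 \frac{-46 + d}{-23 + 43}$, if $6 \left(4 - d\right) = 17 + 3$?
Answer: $\frac{2924}{15} \approx 194.93$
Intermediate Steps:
$d = \frac{2}{3}$ ($d = 4 - \frac{17 + 3}{6} = 4 - \frac{10}{3} = \frac{2}{3} \approx 0.66667$)
$\left(-1\right) 86 \frac{-46 + d}{-23 + 43} = \left(-1\right) 86 \frac{-46 + \frac{2}{3}}{-23 + 43} = - 86 \left(- \frac{136}{3 \cdot 20}\right) = - 86 \left(\left(- \frac{136}{3}\right) \frac{1}{20}\right) = \left(-86\right) \left(- \frac{34}{15}\right) = \frac{2924}{15}$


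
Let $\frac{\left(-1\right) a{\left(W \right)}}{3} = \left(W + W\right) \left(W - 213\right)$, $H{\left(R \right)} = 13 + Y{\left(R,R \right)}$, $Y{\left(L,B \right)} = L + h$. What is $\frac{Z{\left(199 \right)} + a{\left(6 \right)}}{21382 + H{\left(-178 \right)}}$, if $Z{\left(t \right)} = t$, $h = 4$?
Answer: $\frac{7651}{21221} \approx 0.36054$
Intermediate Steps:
$Y{\left(L,B \right)} = 4 + L$ ($Y{\left(L,B \right)} = L + 4 = 4 + L$)
$H{\left(R \right)} = 17 + R$ ($H{\left(R \right)} = 13 + \left(4 + R\right) = 17 + R$)
$a{\left(W \right)} = - 6 W \left(-213 + W\right)$ ($a{\left(W \right)} = - 3 \left(W + W\right) \left(W - 213\right) = - 3 \cdot 2 W \left(-213 + W\right) = - 6 W \left(-213 + W\right)$)
$\frac{Z{\left(199 \right)} + a{\left(6 \right)}}{21382 + H{\left(-178 \right)}} = \frac{199 + 6 \cdot 6 \left(213 - 6\right)}{21382 + \left(17 - 178\right)} = \frac{199 + 6 \cdot 6 \left(213 - 6\right)}{21382 - 161} = \frac{199 + 6 \cdot 6 \cdot 207}{21221} = \left(199 + 7452\right) \frac{1}{21221} = 7651 \cdot \frac{1}{21221} = \frac{7651}{21221}$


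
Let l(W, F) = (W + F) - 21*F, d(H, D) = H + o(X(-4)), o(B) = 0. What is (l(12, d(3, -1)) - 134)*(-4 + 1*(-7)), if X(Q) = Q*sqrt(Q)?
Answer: 2002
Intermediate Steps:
X(Q) = Q**(3/2)
d(H, D) = H (d(H, D) = H + 0 = H)
l(W, F) = W - 20*F (l(W, F) = (F + W) - 21*F = W - 20*F)
(l(12, d(3, -1)) - 134)*(-4 + 1*(-7)) = ((12 - 20*3) - 134)*(-4 + 1*(-7)) = ((12 - 60) - 134)*(-4 - 7) = (-48 - 134)*(-11) = -182*(-11) = 2002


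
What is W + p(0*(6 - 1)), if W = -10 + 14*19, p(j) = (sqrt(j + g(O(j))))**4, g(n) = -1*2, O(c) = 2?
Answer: 260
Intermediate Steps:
g(n) = -2
p(j) = (-2 + j)**2 (p(j) = (sqrt(j - 2))**4 = (sqrt(-2 + j))**4 = (-2 + j)**2)
W = 256 (W = -10 + 266 = 256)
W + p(0*(6 - 1)) = 256 + (-2 + 0*(6 - 1))**2 = 256 + (-2 + 0*5)**2 = 256 + (-2 + 0)**2 = 256 + (-2)**2 = 256 + 4 = 260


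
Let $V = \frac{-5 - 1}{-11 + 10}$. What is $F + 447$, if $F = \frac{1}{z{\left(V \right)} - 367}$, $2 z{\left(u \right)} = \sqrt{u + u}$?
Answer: $\frac{60204275}{134686} - \frac{\sqrt{3}}{134686} \approx 447.0$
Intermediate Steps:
$V = 6$ ($V = - \frac{6}{-1} = \left(-6\right) \left(-1\right) = 6$)
$z{\left(u \right)} = \frac{\sqrt{2} \sqrt{u}}{2}$ ($z{\left(u \right)} = \frac{\sqrt{u + u}}{2} = \frac{\sqrt{2 u}}{2} = \frac{\sqrt{2} \sqrt{u}}{2}$)
$F = \frac{1}{-367 + \sqrt{3}}$ ($F = \frac{1}{\frac{\sqrt{2} \sqrt{6}}{2} - 367} = \frac{1}{\sqrt{3} - 367} = \frac{1}{-367 + \sqrt{3}} \approx -0.0027377$)
$F + 447 = \left(- \frac{367}{134686} - \frac{\sqrt{3}}{134686}\right) + 447 = \frac{60204275}{134686} - \frac{\sqrt{3}}{134686}$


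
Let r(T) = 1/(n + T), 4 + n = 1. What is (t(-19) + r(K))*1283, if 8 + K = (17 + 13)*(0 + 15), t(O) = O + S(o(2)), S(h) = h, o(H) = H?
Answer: -9573746/439 ≈ -21808.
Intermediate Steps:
n = -3 (n = -4 + 1 = -3)
t(O) = 2 + O (t(O) = O + 2 = 2 + O)
K = 442 (K = -8 + (17 + 13)*(0 + 15) = -8 + 30*15 = -8 + 450 = 442)
r(T) = 1/(-3 + T)
(t(-19) + r(K))*1283 = ((2 - 19) + 1/(-3 + 442))*1283 = (-17 + 1/439)*1283 = -7462/439*1283 = -9573746/439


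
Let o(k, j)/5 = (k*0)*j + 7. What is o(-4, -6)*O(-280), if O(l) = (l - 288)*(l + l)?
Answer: 11132800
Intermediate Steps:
o(k, j) = 35 (o(k, j) = 5*((k*0)*j + 7) = 5*(0*j + 7) = 5*(0 + 7) = 5*7 = 35)
O(l) = 2*l*(-288 + l) (O(l) = (-288 + l)*(2*l) = 2*l*(-288 + l))
o(-4, -6)*O(-280) = 35*(2*(-280)*(-288 - 280)) = 35*(2*(-280)*(-568)) = 35*318080 = 11132800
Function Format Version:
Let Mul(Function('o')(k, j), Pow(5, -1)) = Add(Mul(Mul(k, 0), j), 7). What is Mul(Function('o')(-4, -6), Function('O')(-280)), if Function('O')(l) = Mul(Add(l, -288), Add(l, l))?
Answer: 11132800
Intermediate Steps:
Function('o')(k, j) = 35 (Function('o')(k, j) = Mul(5, Add(Mul(Mul(k, 0), j), 7)) = Mul(5, Add(Mul(0, j), 7)) = Mul(5, Add(0, 7)) = Mul(5, 7) = 35)
Function('O')(l) = Mul(2, l, Add(-288, l)) (Function('O')(l) = Mul(Add(-288, l), Mul(2, l)) = Mul(2, l, Add(-288, l)))
Mul(Function('o')(-4, -6), Function('O')(-280)) = Mul(35, Mul(2, -280, Add(-288, -280))) = Mul(35, Mul(2, -280, -568)) = Mul(35, 318080) = 11132800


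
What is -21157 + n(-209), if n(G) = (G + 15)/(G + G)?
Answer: -4421716/209 ≈ -21157.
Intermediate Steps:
n(G) = (15 + G)/(2*G) (n(G) = (15 + G)/((2*G)) = (15 + G)*(1/(2*G)) = (15 + G)/(2*G))
-21157 + n(-209) = -21157 + (½)*(15 - 209)/(-209) = -21157 + (½)*(-1/209)*(-194) = -21157 + 97/209 = -4421716/209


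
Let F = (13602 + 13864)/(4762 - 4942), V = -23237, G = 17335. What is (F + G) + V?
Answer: -544913/90 ≈ -6054.6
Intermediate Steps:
F = -13733/90 (F = 27466/(-180) = 27466*(-1/180) = -13733/90 ≈ -152.59)
(F + G) + V = (-13733/90 + 17335) - 23237 = 1546417/90 - 23237 = -544913/90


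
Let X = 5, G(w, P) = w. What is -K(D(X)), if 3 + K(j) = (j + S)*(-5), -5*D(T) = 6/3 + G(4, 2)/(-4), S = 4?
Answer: 22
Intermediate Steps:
D(T) = -1/5 (D(T) = -(6/3 + 4/(-4))/5 = -(6*(1/3) + 4*(-1/4))/5 = -(2 - 1)/5 = -1/5*1 = -1/5)
K(j) = -23 - 5*j (K(j) = -3 + (j + 4)*(-5) = -3 + (4 + j)*(-5) = -3 + (-20 - 5*j) = -23 - 5*j)
-K(D(X)) = -(-23 - 5*(-1/5)) = -(-23 + 1) = -1*(-22) = 22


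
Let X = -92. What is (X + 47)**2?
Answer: 2025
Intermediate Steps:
(X + 47)**2 = (-92 + 47)**2 = (-45)**2 = 2025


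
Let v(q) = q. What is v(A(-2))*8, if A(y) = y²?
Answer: 32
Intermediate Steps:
v(A(-2))*8 = (-2)²*8 = 4*8 = 32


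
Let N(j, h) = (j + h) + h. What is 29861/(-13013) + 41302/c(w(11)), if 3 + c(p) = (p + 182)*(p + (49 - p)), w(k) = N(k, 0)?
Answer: 9813732/4731727 ≈ 2.0740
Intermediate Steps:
N(j, h) = j + 2*h (N(j, h) = (h + j) + h = j + 2*h)
w(k) = k (w(k) = k + 2*0 = k + 0 = k)
c(p) = 8915 + 49*p (c(p) = -3 + (p + 182)*(p + (49 - p)) = -3 + (182 + p)*49 = -3 + (8918 + 49*p) = 8915 + 49*p)
29861/(-13013) + 41302/c(w(11)) = 29861/(-13013) + 41302/(8915 + 49*11) = 29861*(-1/13013) + 41302/(8915 + 539) = -2297/1001 + 41302/9454 = -2297/1001 + 41302*(1/9454) = -2297/1001 + 20651/4727 = 9813732/4731727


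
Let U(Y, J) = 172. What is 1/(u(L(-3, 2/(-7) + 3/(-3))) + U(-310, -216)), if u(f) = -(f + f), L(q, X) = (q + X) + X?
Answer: 7/1282 ≈ 0.0054602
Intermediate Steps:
L(q, X) = q + 2*X (L(q, X) = (X + q) + X = q + 2*X)
u(f) = -2*f
1/(u(L(-3, 2/(-7) + 3/(-3))) + U(-310, -216)) = 1/(-2*(-3 + 2*(2/(-7) + 3/(-3))) + 172) = 1/(-2*(-3 + 2*(2*(-1/7) + 3*(-1/3))) + 172) = 1/(-2*(-3 + 2*(-2/7 - 1)) + 172) = 1/(-2*(-3 + 2*(-9/7)) + 172) = 1/(-2*(-3 - 18/7) + 172) = 1/(-2*(-39/7) + 172) = 1/(78/7 + 172) = 1/(1282/7) = 7/1282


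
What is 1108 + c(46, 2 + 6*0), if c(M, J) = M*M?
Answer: 3224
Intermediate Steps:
c(M, J) = M²
1108 + c(46, 2 + 6*0) = 1108 + 46² = 1108 + 2116 = 3224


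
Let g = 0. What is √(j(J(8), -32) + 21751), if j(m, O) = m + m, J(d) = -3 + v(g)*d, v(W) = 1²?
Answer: √21761 ≈ 147.52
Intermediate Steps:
v(W) = 1
J(d) = -3 + d (J(d) = -3 + 1*d = -3 + d)
j(m, O) = 2*m
√(j(J(8), -32) + 21751) = √(2*(-3 + 8) + 21751) = √(2*5 + 21751) = √(10 + 21751) = √21761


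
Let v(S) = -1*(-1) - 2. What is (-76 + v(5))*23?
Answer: -1771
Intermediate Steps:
v(S) = -1 (v(S) = 1 - 2 = -1)
(-76 + v(5))*23 = (-76 - 1)*23 = -77*23 = -1771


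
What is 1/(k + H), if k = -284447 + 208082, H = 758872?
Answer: 1/682507 ≈ 1.4652e-6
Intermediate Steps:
k = -76365
1/(k + H) = 1/(-76365 + 758872) = 1/682507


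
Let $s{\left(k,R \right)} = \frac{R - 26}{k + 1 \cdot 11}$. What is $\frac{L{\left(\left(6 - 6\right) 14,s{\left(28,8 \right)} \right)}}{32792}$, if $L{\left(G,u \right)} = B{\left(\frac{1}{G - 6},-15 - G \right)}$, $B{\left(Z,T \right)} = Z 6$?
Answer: $- \frac{1}{32792} \approx -3.0495 \cdot 10^{-5}$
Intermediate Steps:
$B{\left(Z,T \right)} = 6 Z$
$s{\left(k,R \right)} = \frac{-26 + R}{11 + k}$ ($s{\left(k,R \right)} = \frac{-26 + R}{k + 11} = \frac{-26 + R}{11 + k}$)
$L{\left(G,u \right)} = \frac{6}{-6 + G}$ ($L{\left(G,u \right)} = \frac{6}{G - 6} = \frac{6}{-6 + G}$)
$\frac{L{\left(\left(6 - 6\right) 14,s{\left(28,8 \right)} \right)}}{32792} = \frac{6 \frac{1}{-6 + \left(6 - 6\right) 14}}{32792} = \frac{6}{-6 + 0 \cdot 14} \cdot \frac{1}{32792} = \frac{6}{-6 + 0} \cdot \frac{1}{32792} = \frac{6}{-6} \cdot \frac{1}{32792} = 6 \left(- \frac{1}{6}\right) \frac{1}{32792} = \left(-1\right) \frac{1}{32792} = - \frac{1}{32792}$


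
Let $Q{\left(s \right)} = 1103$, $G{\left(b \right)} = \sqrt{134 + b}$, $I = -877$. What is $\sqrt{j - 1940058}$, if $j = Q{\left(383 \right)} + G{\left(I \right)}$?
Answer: $\sqrt{-1938955 + i \sqrt{743}} \approx 0.01 + 1392.5 i$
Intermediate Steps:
$j = 1103 + i \sqrt{743}$ ($j = 1103 + \sqrt{134 - 877} = 1103 + \sqrt{-743} = 1103 + i \sqrt{743} \approx 1103.0 + 27.258 i$)
$\sqrt{j - 1940058} = \sqrt{\left(1103 + i \sqrt{743}\right) - 1940058} = \sqrt{-1938955 + i \sqrt{743}}$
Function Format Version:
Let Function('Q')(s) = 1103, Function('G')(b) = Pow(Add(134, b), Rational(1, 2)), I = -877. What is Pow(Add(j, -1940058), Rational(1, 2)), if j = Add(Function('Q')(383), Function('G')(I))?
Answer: Pow(Add(-1938955, Mul(I, Pow(743, Rational(1, 2)))), Rational(1, 2)) ≈ Add(0.01, Mul(1392.5, I))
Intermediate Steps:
j = Add(1103, Mul(I, Pow(743, Rational(1, 2)))) (j = Add(1103, Pow(Add(134, -877), Rational(1, 2))) = Add(1103, Pow(-743, Rational(1, 2))) = Add(1103, Mul(I, Pow(743, Rational(1, 2)))) ≈ Add(1103.0, Mul(27.258, I)))
Pow(Add(j, -1940058), Rational(1, 2)) = Pow(Add(Add(1103, Mul(I, Pow(743, Rational(1, 2)))), -1940058), Rational(1, 2)) = Pow(Add(-1938955, Mul(I, Pow(743, Rational(1, 2)))), Rational(1, 2))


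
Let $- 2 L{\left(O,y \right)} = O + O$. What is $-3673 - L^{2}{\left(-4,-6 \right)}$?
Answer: $-3689$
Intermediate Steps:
$L{\left(O,y \right)} = - O$ ($L{\left(O,y \right)} = - \frac{O + O}{2} = - \frac{2 O}{2} = - O$)
$-3673 - L^{2}{\left(-4,-6 \right)} = -3673 - \left(\left(-1\right) \left(-4\right)\right)^{2} = -3673 - 4^{2} = -3673 - 16 = -3689$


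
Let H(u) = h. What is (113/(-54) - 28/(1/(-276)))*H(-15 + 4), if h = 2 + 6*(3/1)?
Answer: 4171990/27 ≈ 1.5452e+5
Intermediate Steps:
h = 20 (h = 2 + 6*(3*1) = 2 + 6*3 = 2 + 18 = 20)
H(u) = 20
(113/(-54) - 28/(1/(-276)))*H(-15 + 4) = (113/(-54) - 28/(1/(-276)))*20 = (113*(-1/54) - 28/(-1/276))*20 = (-113/54 - 28*(-276))*20 = (-113/54 + 7728)*20 = (417199/54)*20 = 4171990/27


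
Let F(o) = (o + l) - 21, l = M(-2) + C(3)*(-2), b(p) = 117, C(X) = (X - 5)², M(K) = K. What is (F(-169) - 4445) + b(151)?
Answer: -4528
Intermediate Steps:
C(X) = (-5 + X)²
l = -10 (l = -2 + (-5 + 3)²*(-2) = -2 + (-2)²*(-2) = -2 + 4*(-2) = -2 - 8 = -10)
F(o) = -31 + o (F(o) = (o - 10) - 21 = (-10 + o) - 21 = -31 + o)
(F(-169) - 4445) + b(151) = ((-31 - 169) - 4445) + 117 = (-200 - 4445) + 117 = -4645 + 117 = -4528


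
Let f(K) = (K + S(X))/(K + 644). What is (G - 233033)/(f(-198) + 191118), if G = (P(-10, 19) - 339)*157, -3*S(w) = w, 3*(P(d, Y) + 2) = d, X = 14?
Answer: -96032720/63928819 ≈ -1.5022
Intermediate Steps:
P(d, Y) = -2 + d/3
S(w) = -w/3
G = -162181/3 (G = ((-2 + (1/3)*(-10)) - 339)*157 = ((-2 - 10/3) - 339)*157 = (-16/3 - 339)*157 = -1033/3*157 = -162181/3 ≈ -54060.)
f(K) = (-14/3 + K)/(644 + K) (f(K) = (K - 1/3*14)/(K + 644) = (K - 14/3)/(644 + K) = (-14/3 + K)/(644 + K))
(G - 233033)/(f(-198) + 191118) = (-162181/3 - 233033)/((-14/3 - 198)/(644 - 198) + 191118) = -861280/(3*(-608/3/446 + 191118)) = -861280/(3*((1/446)*(-608/3) + 191118)) = -861280/(3*(-304/669 + 191118)) = -861280/(3*127857638/669) = -861280/3*669/127857638 = -96032720/63928819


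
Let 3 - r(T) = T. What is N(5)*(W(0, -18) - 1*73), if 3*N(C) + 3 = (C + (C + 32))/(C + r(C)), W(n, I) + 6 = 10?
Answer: -253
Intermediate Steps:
W(n, I) = 4 (W(n, I) = -6 + 10 = 4)
r(T) = 3 - T
N(C) = 23/9 + 2*C/9 (N(C) = -1 + ((C + (C + 32))/(C + (3 - C)))/3 = -1 + ((C + (32 + C))/3)/3 = -1 + ((32 + 2*C)*(⅓))/3 = -1 + (32/3 + 2*C/3)/3 = -1 + (32/9 + 2*C/9) = 23/9 + 2*C/9)
N(5)*(W(0, -18) - 1*73) = (23/9 + (2/9)*5)*(4 - 1*73) = (23/9 + 10/9)*(4 - 73) = (11/3)*(-69) = -253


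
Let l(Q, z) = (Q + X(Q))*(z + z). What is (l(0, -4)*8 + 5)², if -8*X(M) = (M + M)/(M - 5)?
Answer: 25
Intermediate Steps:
X(M) = -M/(4*(-5 + M)) (X(M) = -(M + M)/(8*(M - 5)) = -2*M/(8*(-5 + M)) = -M/(4*(-5 + M)))
l(Q, z) = 2*z*(Q - Q/(-20 + 4*Q)) (l(Q, z) = (Q - Q/(-20 + 4*Q))*(z + z) = (Q - Q/(-20 + 4*Q))*(2*z) = 2*z*(Q - Q/(-20 + 4*Q)))
(l(0, -4)*8 + 5)² = (((½)*0*(-4)*(-21 + 4*0)/(-5 + 0))*8 + 5)² = (((½)*0*(-4)*(-21 + 0)/(-5))*8 + 5)² = (((½)*0*(-4)*(-⅕)*(-21))*8 + 5)² = (0*8 + 5)² = (0 + 5)² = 5² = 25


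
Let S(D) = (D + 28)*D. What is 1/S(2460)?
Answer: 1/6120480 ≈ 1.6339e-7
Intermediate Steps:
S(D) = D*(28 + D) (S(D) = (28 + D)*D = D*(28 + D))
1/S(2460) = 1/(2460*(28 + 2460)) = 1/(2460*2488) = 1/6120480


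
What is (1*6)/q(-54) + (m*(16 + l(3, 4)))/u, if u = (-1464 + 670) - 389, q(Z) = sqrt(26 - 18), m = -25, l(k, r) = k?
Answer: 475/1183 + 3*sqrt(2)/2 ≈ 2.5228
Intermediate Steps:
q(Z) = 2*sqrt(2) (q(Z) = sqrt(8) = 2*sqrt(2))
u = -1183 (u = -794 - 389 = -1183)
(1*6)/q(-54) + (m*(16 + l(3, 4)))/u = (1*6)/((2*sqrt(2))) - 25*(16 + 3)/(-1183) = 6*(sqrt(2)/4) - 25*19*(-1/1183) = 3*sqrt(2)/2 - 475*(-1/1183) = 3*sqrt(2)/2 + 475/1183 = 475/1183 + 3*sqrt(2)/2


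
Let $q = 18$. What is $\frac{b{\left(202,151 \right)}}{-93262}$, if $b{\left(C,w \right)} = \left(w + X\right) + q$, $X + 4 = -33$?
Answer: $- \frac{66}{46631} \approx -0.0014154$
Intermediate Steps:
$X = -37$ ($X = -4 - 33 = -37$)
$b{\left(C,w \right)} = -19 + w$ ($b{\left(C,w \right)} = \left(w - 37\right) + 18 = \left(-37 + w\right) + 18 = -19 + w$)
$\frac{b{\left(202,151 \right)}}{-93262} = \frac{-19 + 151}{-93262} = 132 \left(- \frac{1}{93262}\right) = - \frac{66}{46631}$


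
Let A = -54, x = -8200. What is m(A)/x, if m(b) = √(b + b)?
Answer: -3*I*√3/4100 ≈ -0.0012674*I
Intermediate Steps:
m(b) = √2*√b (m(b) = √(2*b) = √2*√b)
m(A)/x = (√2*√(-54))/(-8200) = (√2*(3*I*√6))*(-1/8200) = (6*I*√3)*(-1/8200) = -3*I*√3/4100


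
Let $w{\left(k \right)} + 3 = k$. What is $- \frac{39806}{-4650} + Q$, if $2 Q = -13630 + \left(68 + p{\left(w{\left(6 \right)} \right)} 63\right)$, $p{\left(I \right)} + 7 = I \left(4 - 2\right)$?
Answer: $- \frac{31638319}{4650} \approx -6803.9$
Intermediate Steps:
$w{\left(k \right)} = -3 + k$
$p{\left(I \right)} = -7 + 2 I$ ($p{\left(I \right)} = -7 + I \left(4 - 2\right) = -7 + I 2 = -7 + 2 I$)
$Q = - \frac{13625}{2}$ ($Q = \frac{-13630 + \left(68 + \left(-7 + 2 \left(-3 + 6\right)\right) 63\right)}{2} = \frac{-13630 + \left(68 + \left(-7 + 2 \cdot 3\right) 63\right)}{2} = \frac{-13630 + \left(68 + \left(-7 + 6\right) 63\right)}{2} = \frac{-13630 + \left(68 - 63\right)}{2} = \frac{-13630 + 5}{2} = \frac{1}{2} \left(-13625\right) = - \frac{13625}{2} \approx -6812.5$)
$- \frac{39806}{-4650} + Q = - \frac{39806}{-4650} - \frac{13625}{2} = \left(-39806\right) \left(- \frac{1}{4650}\right) - \frac{13625}{2} = \frac{19903}{2325} - \frac{13625}{2} = - \frac{31638319}{4650}$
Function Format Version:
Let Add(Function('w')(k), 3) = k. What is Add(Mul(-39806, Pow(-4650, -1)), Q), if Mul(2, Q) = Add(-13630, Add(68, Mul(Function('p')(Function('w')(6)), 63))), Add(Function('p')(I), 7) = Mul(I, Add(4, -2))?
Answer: Rational(-31638319, 4650) ≈ -6803.9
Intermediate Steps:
Function('w')(k) = Add(-3, k)
Function('p')(I) = Add(-7, Mul(2, I)) (Function('p')(I) = Add(-7, Mul(I, Add(4, -2))) = Add(-7, Mul(I, 2)) = Add(-7, Mul(2, I)))
Q = Rational(-13625, 2) (Q = Mul(Rational(1, 2), Add(-13630, Add(68, Mul(Add(-7, Mul(2, Add(-3, 6))), 63)))) = Mul(Rational(1, 2), Add(-13630, Add(68, Mul(Add(-7, Mul(2, 3)), 63)))) = Mul(Rational(1, 2), Add(-13630, Add(68, Mul(Add(-7, 6), 63)))) = Mul(Rational(1, 2), Add(-13630, Add(68, Mul(-1, 63)))) = Mul(Rational(1, 2), Add(-13630, Add(68, -63))) = Mul(Rational(1, 2), Add(-13630, 5)) = Mul(Rational(1, 2), -13625) = Rational(-13625, 2) ≈ -6812.5)
Add(Mul(-39806, Pow(-4650, -1)), Q) = Add(Mul(-39806, Pow(-4650, -1)), Rational(-13625, 2)) = Add(Mul(-39806, Rational(-1, 4650)), Rational(-13625, 2)) = Add(Rational(19903, 2325), Rational(-13625, 2)) = Rational(-31638319, 4650)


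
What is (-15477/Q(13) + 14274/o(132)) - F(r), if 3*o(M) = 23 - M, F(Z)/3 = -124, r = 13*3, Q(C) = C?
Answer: -1716555/1417 ≈ -1211.4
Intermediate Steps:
r = 39
F(Z) = -372 (F(Z) = 3*(-124) = -372)
o(M) = 23/3 - M/3 (o(M) = (23 - M)/3 = 23/3 - M/3)
(-15477/Q(13) + 14274/o(132)) - F(r) = (-15477/13 + 14274/(23/3 - ⅓*132)) - 1*(-372) = (-15477*1/13 + 14274/(23/3 - 44)) + 372 = (-15477/13 + 14274/(-109/3)) + 372 = (-15477/13 + 14274*(-3/109)) + 372 = (-15477/13 - 42822/109) + 372 = -2243679/1417 + 372 = -1716555/1417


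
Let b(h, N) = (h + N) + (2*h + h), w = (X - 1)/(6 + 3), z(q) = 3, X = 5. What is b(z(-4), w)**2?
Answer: 12544/81 ≈ 154.86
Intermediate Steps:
w = 4/9 (w = (5 - 1)/(6 + 3) = 4/9 ≈ 0.44444)
b(h, N) = N + 4*h (b(h, N) = (N + h) + 3*h = N + 4*h)
b(z(-4), w)**2 = (4/9 + 4*3)**2 = (4/9 + 12)**2 = (112/9)**2 = 12544/81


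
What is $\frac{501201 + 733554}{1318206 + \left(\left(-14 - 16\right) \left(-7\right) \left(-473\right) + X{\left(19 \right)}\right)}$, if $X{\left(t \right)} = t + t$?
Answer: $\frac{1234755}{1218914} \approx 1.013$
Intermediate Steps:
$X{\left(t \right)} = 2 t$
$\frac{501201 + 733554}{1318206 + \left(\left(-14 - 16\right) \left(-7\right) \left(-473\right) + X{\left(19 \right)}\right)} = \frac{501201 + 733554}{1318206 + \left(\left(-14 - 16\right) \left(-7\right) \left(-473\right) + 2 \cdot 19\right)} = \frac{1234755}{1318206 + \left(\left(-30\right) \left(-7\right) \left(-473\right) + 38\right)} = \frac{1234755}{1318206 + \left(210 \left(-473\right) + 38\right)} = \frac{1234755}{1318206 + \left(-99330 + 38\right)} = \frac{1234755}{1318206 - 99292} = \frac{1234755}{1218914}$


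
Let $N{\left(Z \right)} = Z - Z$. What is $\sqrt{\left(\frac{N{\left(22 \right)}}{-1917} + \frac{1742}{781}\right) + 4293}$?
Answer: $\frac{5 \sqrt{104796923}}{781} \approx 65.538$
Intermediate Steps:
$N{\left(Z \right)} = 0$
$\sqrt{\left(\frac{N{\left(22 \right)}}{-1917} + \frac{1742}{781}\right) + 4293} = \sqrt{\left(\frac{0}{-1917} + \frac{1742}{781}\right) + 4293} = \sqrt{\left(0 \left(- \frac{1}{1917}\right) + 1742 \cdot \frac{1}{781}\right) + 4293} = \sqrt{\left(0 + \frac{1742}{781}\right) + 4293} = \sqrt{\frac{1742}{781} + 4293} = \sqrt{\frac{3354575}{781}} = \frac{5 \sqrt{104796923}}{781}$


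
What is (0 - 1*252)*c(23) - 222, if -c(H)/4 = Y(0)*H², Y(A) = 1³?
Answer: 533010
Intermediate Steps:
Y(A) = 1
c(H) = -4*H²
(0 - 1*252)*c(23) - 222 = (0 - 1*252)*(-4*23²) - 222 = (0 - 252)*(-4*529) - 222 = -252*(-2116) - 222 = 533232 - 222 = 533010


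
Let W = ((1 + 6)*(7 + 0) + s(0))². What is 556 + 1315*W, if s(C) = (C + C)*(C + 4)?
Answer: 3157871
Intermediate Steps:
s(C) = 2*C*(4 + C) (s(C) = (2*C)*(4 + C) = 2*C*(4 + C))
W = 2401 (W = ((1 + 6)*(7 + 0) + 2*0*(4 + 0))² = (7*7 + 2*0*4)² = (49 + 0)² = 49² = 2401)
556 + 1315*W = 556 + 1315*2401 = 556 + 3157315 = 3157871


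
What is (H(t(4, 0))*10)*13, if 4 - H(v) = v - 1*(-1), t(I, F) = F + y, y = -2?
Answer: 650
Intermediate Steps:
t(I, F) = -2 + F (t(I, F) = F - 2 = -2 + F)
H(v) = 3 - v (H(v) = 4 - (v - 1*(-1)) = 4 - (v + 1) = 4 - (1 + v) = 4 + (-1 - v) = 3 - v)
(H(t(4, 0))*10)*13 = ((3 - (-2 + 0))*10)*13 = ((3 - 1*(-2))*10)*13 = ((3 + 2)*10)*13 = (5*10)*13 = 50*13 = 650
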